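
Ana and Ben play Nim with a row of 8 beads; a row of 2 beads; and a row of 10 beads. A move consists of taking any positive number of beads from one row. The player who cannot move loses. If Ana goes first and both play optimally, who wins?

Ben wins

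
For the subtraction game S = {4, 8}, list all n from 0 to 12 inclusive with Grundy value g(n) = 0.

0, 1, 2, 3, 12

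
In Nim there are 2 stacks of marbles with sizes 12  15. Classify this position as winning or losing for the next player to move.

Winning position

Nim-sum: 12 ⊕ 15 = 3.
The nim-sum is 3 ≠ 0, so this is an N-position: the player to move can win.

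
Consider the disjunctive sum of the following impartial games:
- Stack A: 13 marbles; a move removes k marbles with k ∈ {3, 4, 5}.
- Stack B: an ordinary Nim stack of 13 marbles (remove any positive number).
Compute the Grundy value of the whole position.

12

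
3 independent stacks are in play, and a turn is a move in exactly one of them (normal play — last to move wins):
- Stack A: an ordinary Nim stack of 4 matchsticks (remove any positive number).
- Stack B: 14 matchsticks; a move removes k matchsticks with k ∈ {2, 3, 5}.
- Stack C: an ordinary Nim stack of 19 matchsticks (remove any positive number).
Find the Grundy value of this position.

23

Stack A is a plain Nim stack of size 4, so its Grundy value is 4.
Build the Grundy sequence for stack B with g(k) = mex{g(k−s) : s ∈ {2, 3, 5}, s ≤ k}:
k:     0  1  2  3  4  5  6  7  8  9 10 11 12 13 14
g(k):  0  0  1  1  2  2  3  0  0  1  1  2  2  3  0
So g(14) = 0.
Stack C is a plain Nim stack of size 19, so its Grundy value is 19.
By the Sprague-Grundy theorem, the Grundy value of a sum of independent games is the XOR of the component values.
Combined value = 4 ⊕ 0 ⊕ 19 = 23.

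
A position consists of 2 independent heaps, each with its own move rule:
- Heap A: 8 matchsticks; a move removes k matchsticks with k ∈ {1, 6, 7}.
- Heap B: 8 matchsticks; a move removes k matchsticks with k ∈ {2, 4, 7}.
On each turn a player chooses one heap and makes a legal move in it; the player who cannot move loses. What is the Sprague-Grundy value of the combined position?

3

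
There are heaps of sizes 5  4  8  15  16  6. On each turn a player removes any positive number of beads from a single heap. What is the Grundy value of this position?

16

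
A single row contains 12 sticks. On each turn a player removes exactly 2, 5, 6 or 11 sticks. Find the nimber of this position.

Build the Grundy sequence with g(k) = mex{g(k−s) : s ∈ {2, 5, 6, 11}, s ≤ k}:
g(0) = mex{} = 0
g(1) = mex{} = 0
g(2) = mex{0} = 1
g(3) = mex{0} = 1
g(4) = mex{1} = 0
g(5) = mex{0,1} = 2
g(6) = mex{0} = 1
g(7) = mex{0,1,2} = 3
g(8) = mex{1} = 0
g(9) = mex{0,1,3} = 2
g(10) = mex{0,2} = 1
g(11) = mex{0,1,2} = 3
g(12) = mex{0,1,3} = 2
So g(12) = 2.

2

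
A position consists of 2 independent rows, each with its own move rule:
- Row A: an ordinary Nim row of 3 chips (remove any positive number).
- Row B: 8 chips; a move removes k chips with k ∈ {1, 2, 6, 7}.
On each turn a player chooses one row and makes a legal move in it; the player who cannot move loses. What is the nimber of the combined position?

3

Row A is a plain Nim row of size 3, so its Grundy value is 3.
Grundy values for row B (subtraction set {1, 2, 6, 7}):
g(0) = mex{} = 0
g(1) = mex{0} = 1
g(2) = mex{0,1} = 2
g(3) = mex{1,2} = 0
g(4) = mex{0,2} = 1
g(5) = mex{0,1} = 2
g(6) = mex{0,1,2} = 3
g(7) = mex{0,1,2,3} = 4
g(8) = mex{1,2,3,4} = 0
So g(8) = 0.
The value of a disjunctive sum is the nim-sum of the parts.
Combined value = 3 ⊕ 0 = 3.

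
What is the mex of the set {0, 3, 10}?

1

0 is in the set but 1 is not, so the mex is 1.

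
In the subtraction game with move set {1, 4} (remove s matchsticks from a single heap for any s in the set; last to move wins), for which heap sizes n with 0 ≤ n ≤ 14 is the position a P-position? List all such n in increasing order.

0, 2, 5, 7, 10, 12

Grundy values for subtraction set {1, 4}:
g(0) = mex{} = 0
g(1) = mex{0} = 1
g(2) = mex{1} = 0
g(3) = mex{0} = 1
g(4) = mex{0,1} = 2
g(5) = mex{1,2} = 0
g(6) = mex{0} = 1
g(7) = mex{1} = 0
g(8) = mex{0,2} = 1
g(9) = mex{0,1} = 2
g(10) = mex{1,2} = 0
g(11) = mex{0} = 1
g(12) = mex{1} = 0
g(13) = mex{0,2} = 1
g(14) = mex{0,1} = 2
The P-positions (g = 0) in 0..14 are 0, 2, 5, 7, 10, 12.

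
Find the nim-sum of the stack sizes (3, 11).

Compute the nim-sum pairwise:
3 ⊕ 11 = 8

8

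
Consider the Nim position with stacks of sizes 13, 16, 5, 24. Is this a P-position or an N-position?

Compute the nim-sum pairwise:
13 XOR 16 = 29
29 XOR 5 = 24
24 XOR 24 = 0
The nim-sum is 0, so this is a P-position: the player to move is in a losing position under optimal play.

P-position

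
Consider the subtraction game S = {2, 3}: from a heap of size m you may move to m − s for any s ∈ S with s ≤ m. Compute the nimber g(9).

Build the Grundy sequence with g(k) = mex{g(k−s) : s ∈ {2, 3}, s ≤ k}:
g(0) = mex{} = 0
g(1) = mex{} = 0
g(2) = mex{0} = 1
g(3) = mex{0} = 1
g(4) = mex{0,1} = 2
g(5) = mex{1} = 0
g(6) = mex{1,2} = 0
g(7) = mex{0,2} = 1
g(8) = mex{0} = 1
g(9) = mex{0,1} = 2
So g(9) = 2.

2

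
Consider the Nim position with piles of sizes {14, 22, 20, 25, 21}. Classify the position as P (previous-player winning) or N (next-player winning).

In binary:
  01110  (14)
  10110  (22)
  10100  (20)
  11001  (25)
  10101  (21)
  -----
  00000  (0)
The nim-sum is 0, so this is a P-position: the player to move is in a losing position under optimal play.

P-position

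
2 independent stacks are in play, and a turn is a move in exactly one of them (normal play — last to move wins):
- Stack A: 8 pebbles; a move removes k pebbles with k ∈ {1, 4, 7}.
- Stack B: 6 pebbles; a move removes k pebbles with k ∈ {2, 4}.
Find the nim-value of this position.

0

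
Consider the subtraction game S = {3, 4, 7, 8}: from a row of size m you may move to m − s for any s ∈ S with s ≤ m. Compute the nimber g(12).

0

Build the Grundy sequence with g(k) = mex{g(k−s) : s ∈ {3, 4, 7, 8}, s ≤ k}:
g(0) = mex{} = 0
g(1) = mex{} = 0
g(2) = mex{} = 0
g(3) = mex{0} = 1
g(4) = mex{0} = 1
g(5) = mex{0} = 1
g(6) = mex{0,1} = 2
g(7) = mex{0,1} = 2
g(8) = mex{0,1} = 2
g(9) = mex{0,1,2} = 3
g(10) = mex{0,1,2} = 3
g(11) = mex{1,2} = 0
g(12) = mex{1,2,3} = 0
So g(12) = 0.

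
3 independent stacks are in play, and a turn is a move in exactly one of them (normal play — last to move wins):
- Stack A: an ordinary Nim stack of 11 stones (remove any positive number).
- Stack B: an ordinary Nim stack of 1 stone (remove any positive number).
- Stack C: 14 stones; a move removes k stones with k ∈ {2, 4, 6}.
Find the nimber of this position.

Stack A is a plain Nim stack of size 11, so its Grundy value is 11.
Stack B is a plain Nim stack of size 1, so its Grundy value is 1.
For stack C, compute g(0), g(1), … with moves {2, 4, 6}:
g(0) = mex{} = 0
g(1) = mex{} = 0
g(2) = mex{0} = 1
g(3) = mex{0} = 1
g(4) = mex{0,1} = 2
g(5) = mex{0,1} = 2
g(6) = mex{0,1,2} = 3
g(7) = mex{0,1,2} = 3
g(8) = mex{1,2,3} = 0
g(9) = mex{1,2,3} = 0
g(10) = mex{0,2,3} = 1
g(11) = mex{0,2,3} = 1
g(12) = mex{0,1,3} = 2
g(13) = mex{0,1,3} = 2
g(14) = mex{0,1,2} = 3
So g(14) = 3.
By the Sprague-Grundy theorem, the Grundy value of a sum of independent games is the XOR of the component values.
Combined value = 11 XOR 1 XOR 3 = 9.

9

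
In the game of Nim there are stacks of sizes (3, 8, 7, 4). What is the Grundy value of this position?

8

Nim-sum: 3 ⊕ 8 ⊕ 7 ⊕ 4 = 8.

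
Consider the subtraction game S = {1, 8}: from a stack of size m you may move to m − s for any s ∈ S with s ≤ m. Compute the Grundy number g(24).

0

Grundy values for subtraction set {1, 8}:
k:     0  1  2  3  4  5  6  7  8  9 10 11 12 13 14 15 16 17 18 19 20 21 22 23 24
g(k):  0  1  0  1  0  1  0  1  2  0  1  0  1  0  1  0  1  2  0  1  0  1  0  1  0
So g(24) = 0.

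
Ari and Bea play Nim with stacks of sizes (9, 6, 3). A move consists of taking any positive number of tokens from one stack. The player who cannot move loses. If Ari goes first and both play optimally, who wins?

Ari wins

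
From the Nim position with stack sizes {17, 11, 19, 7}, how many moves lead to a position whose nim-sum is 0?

Compute the nim-sum pairwise:
17 ⊕ 11 = 26
26 ⊕ 19 = 9
9 ⊕ 7 = 14
The overall nim-sum is X = 14. A stack of size p has a winning move iff p XOR X < p (reduce it to p XOR X).
  17: 17 XOR 14 = 31 ≥ 17 — no move.
  11: 11 XOR 14 = 5 < 11 — winning move (to 5).
  19: 19 XOR 14 = 29 ≥ 19 — no move.
  7: 7 XOR 14 = 9 ≥ 7 — no move.
That gives 1 winning move.

1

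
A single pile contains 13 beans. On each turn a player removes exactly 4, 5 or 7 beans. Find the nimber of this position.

0

Compute g(0), g(1), … for moves {4, 5, 7}:
k:     0  1  2  3  4  5  6  7  8  9 10 11 12 13
g(k):  0  0  0  0  1  1  1  1  2  2  2  0  0  0
So g(13) = 0.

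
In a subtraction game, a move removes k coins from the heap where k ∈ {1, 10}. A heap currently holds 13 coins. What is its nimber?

Build the Grundy sequence with g(k) = mex{g(k−s) : s ∈ {1, 10}, s ≤ k}:
k:     0  1  2  3  4  5  6  7  8  9 10 11 12 13
g(k):  0  1  0  1  0  1  0  1  0  1  2  0  1  0
So g(13) = 0.

0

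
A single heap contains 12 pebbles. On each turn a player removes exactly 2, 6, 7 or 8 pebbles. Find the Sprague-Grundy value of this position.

2

Build the Grundy sequence with g(k) = mex{g(k−s) : s ∈ {2, 6, 7, 8}, s ≤ k}:
g(0) = mex{} = 0
g(1) = mex{} = 0
g(2) = mex{0} = 1
g(3) = mex{0} = 1
g(4) = mex{1} = 0
g(5) = mex{1} = 0
g(6) = mex{0} = 1
g(7) = mex{0} = 1
g(8) = mex{0,1} = 2
g(9) = mex{0,1} = 2
g(10) = mex{0,1,2} = 3
g(11) = mex{0,1,2} = 3
g(12) = mex{0,1,3} = 2
So g(12) = 2.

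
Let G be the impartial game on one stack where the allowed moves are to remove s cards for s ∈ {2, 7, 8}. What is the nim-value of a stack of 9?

2

Build the Grundy sequence with g(k) = mex{g(k−s) : s ∈ {2, 7, 8}, s ≤ k}:
k:     0  1  2  3  4  5  6  7  8  9
g(k):  0  0  1  1  0  0  1  1  2  2
So g(9) = 2.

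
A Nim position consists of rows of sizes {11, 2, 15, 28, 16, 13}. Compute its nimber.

Nim-sum: 11 ^ 2 ^ 15 ^ 28 ^ 16 ^ 13 = 7.

7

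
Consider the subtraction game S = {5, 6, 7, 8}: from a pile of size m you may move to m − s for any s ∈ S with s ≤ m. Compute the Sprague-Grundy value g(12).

Grundy values for subtraction set {5, 6, 7, 8}:
g(0) = mex{} = 0
g(1) = mex{} = 0
g(2) = mex{} = 0
g(3) = mex{} = 0
g(4) = mex{} = 0
g(5) = mex{0} = 1
g(6) = mex{0} = 1
g(7) = mex{0} = 1
g(8) = mex{0} = 1
g(9) = mex{0} = 1
g(10) = mex{0,1} = 2
g(11) = mex{0,1} = 2
g(12) = mex{0,1} = 2
So g(12) = 2.

2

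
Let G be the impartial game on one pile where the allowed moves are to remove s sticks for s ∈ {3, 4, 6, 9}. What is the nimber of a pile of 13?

Grundy values for subtraction set {3, 4, 6, 9}:
k:     0  1  2  3  4  5  6  7  8  9 10 11 12 13
g(k):  0  0  0  1  1  1  2  2  2  3  3  3  0  0
So g(13) = 0.

0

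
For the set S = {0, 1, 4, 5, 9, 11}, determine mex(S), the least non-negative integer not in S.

The values 0, 1 are all present; 2 is the first non-negative integer missing from the set.

2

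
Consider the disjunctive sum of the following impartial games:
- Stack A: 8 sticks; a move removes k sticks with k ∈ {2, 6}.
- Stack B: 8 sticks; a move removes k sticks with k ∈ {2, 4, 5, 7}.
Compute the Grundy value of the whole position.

4

Build the Grundy sequence for stack A with g(k) = mex{g(k−s) : s ∈ {2, 6}, s ≤ k}:
k:     0  1  2  3  4  5  6  7  8
g(k):  0  0  1  1  0  0  1  1  0
So g(8) = 0.
Build the Grundy sequence for stack B with g(k) = mex{g(k−s) : s ∈ {2, 4, 5, 7}, s ≤ k}:
g(0) = mex{} = 0
g(1) = mex{} = 0
g(2) = mex{0} = 1
g(3) = mex{0} = 1
g(4) = mex{0,1} = 2
g(5) = mex{0,1} = 2
g(6) = mex{0,1,2} = 3
g(7) = mex{0,1,2} = 3
g(8) = mex{0,1,2,3} = 4
So g(8) = 4.
By the Sprague-Grundy theorem, the Grundy value of a sum of independent games is the XOR of the component values.
Combined value = 0 XOR 4 = 4.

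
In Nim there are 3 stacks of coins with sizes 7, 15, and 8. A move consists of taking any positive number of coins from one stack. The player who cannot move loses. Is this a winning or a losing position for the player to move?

In binary:
  0111  (7)
  1111  (15)
  1000  (8)
  ----
  0000  (0)
The nim-sum is 0, so this is a P-position: the player to move is in a losing position under optimal play.

Losing position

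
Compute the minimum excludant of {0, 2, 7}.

1

0 is in the set but 1 is not, so the mex is 1.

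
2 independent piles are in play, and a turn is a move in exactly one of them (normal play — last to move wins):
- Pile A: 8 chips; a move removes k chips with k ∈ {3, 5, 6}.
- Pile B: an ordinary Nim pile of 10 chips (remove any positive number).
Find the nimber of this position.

For pile A, compute g(0), g(1), … with moves {3, 5, 6}:
g(0) = mex{} = 0
g(1) = mex{} = 0
g(2) = mex{} = 0
g(3) = mex{0} = 1
g(4) = mex{0} = 1
g(5) = mex{0} = 1
g(6) = mex{0,1} = 2
g(7) = mex{0,1} = 2
g(8) = mex{0,1} = 2
So g(8) = 2.
Pile B is a plain Nim pile of size 10, so its Grundy value is 10.
The value of a disjunctive sum is the nim-sum of the parts.
Combined value = 2 ⊕ 10 = 8.

8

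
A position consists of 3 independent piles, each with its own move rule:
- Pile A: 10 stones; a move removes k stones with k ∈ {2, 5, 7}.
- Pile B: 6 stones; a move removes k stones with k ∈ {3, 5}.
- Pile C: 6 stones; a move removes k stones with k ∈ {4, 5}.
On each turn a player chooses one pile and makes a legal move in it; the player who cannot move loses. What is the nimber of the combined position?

3

Build the Grundy sequence for pile A with g(k) = mex{g(k−s) : s ∈ {2, 5, 7}, s ≤ k}:
g(0) = mex{} = 0
g(1) = mex{} = 0
g(2) = mex{0} = 1
g(3) = mex{0} = 1
g(4) = mex{1} = 0
g(5) = mex{0,1} = 2
g(6) = mex{0} = 1
g(7) = mex{0,1,2} = 3
g(8) = mex{0,1} = 2
g(9) = mex{0,1,3} = 2
g(10) = mex{1,2} = 0
So g(10) = 0.
Grundy values for pile B (subtraction set {3, 5}):
k:     0  1  2  3  4  5  6
g(k):  0  0  0  1  1  1  2
So g(6) = 2.
Grundy values for pile C (subtraction set {4, 5}):
k:     0  1  2  3  4  5  6
g(k):  0  0  0  0  1  1  1
So g(6) = 1.
The value of a disjunctive sum is the nim-sum of the parts.
Combined value = 0 XOR 2 XOR 1 = 3.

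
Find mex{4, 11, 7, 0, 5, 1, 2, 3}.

The values 0, 1, 2, 3, 4, 5 are all present; 6 is the first non-negative integer missing from the set.

6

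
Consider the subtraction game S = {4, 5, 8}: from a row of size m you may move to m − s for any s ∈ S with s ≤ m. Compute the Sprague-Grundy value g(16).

Build the Grundy sequence with g(k) = mex{g(k−s) : s ∈ {4, 5, 8}, s ≤ k}:
k:     0  1  2  3  4  5  6  7  8  9 10 11 12 13 14 15 16
g(k):  0  0  0  0  1  1  1  1  2  2  2  2  0  0  0  0  1
So g(16) = 1.

1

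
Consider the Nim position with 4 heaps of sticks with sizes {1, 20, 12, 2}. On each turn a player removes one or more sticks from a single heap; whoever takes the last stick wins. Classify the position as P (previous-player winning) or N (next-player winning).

N-position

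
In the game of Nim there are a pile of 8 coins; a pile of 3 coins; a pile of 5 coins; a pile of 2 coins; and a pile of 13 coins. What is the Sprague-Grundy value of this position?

Write each in binary and XOR column by column:
  1000  (8)
  0011  (3)
  0101  (5)
  0010  (2)
  1101  (13)
  ----
  0001  (1)

1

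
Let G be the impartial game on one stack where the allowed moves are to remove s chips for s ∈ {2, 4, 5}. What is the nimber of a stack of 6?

Grundy values for subtraction set {2, 4, 5}:
k:     0  1  2  3  4  5  6
g(k):  0  0  1  1  2  2  3
So g(6) = 3.

3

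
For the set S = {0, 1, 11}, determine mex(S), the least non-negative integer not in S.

2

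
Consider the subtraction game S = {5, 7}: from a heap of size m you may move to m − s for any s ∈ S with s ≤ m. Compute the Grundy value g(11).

2

Build the Grundy sequence with g(k) = mex{g(k−s) : s ∈ {5, 7}, s ≤ k}:
k:     0  1  2  3  4  5  6  7  8  9 10 11
g(k):  0  0  0  0  0  1  1  1  1  1  2  2
So g(11) = 2.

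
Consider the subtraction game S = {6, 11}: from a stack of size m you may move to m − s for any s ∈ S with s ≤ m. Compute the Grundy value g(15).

Build the Grundy sequence with g(k) = mex{g(k−s) : s ∈ {6, 11}, s ≤ k}:
k:     0  1  2  3  4  5  6  7  8  9 10 11 12 13 14 15
g(k):  0  0  0  0  0  0  1  1  1  1  1  1  2  2  2  2
So g(15) = 2.

2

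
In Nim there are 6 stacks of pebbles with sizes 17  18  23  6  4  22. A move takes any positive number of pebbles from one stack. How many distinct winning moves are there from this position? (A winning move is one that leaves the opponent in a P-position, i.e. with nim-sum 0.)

Write each in binary and XOR column by column:
  10001  (17)
  10010  (18)
  10111  (23)
  00110  (6)
  00100  (4)
  10110  (22)
  -----
  00000  (0)
The nim-sum is already 0, so every move leaves a nonzero nim-sum — there are no winning moves.

0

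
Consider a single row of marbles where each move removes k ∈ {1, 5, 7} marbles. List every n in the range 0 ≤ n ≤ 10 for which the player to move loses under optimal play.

0, 2, 4, 6, 8, 10

Grundy values for subtraction set {1, 5, 7}:
k:     0  1  2  3  4  5  6  7  8  9 10
g(k):  0  1  0  1  0  1  0  1  0  1  0
The P-positions (g = 0) in 0..10 are 0, 2, 4, 6, 8, 10.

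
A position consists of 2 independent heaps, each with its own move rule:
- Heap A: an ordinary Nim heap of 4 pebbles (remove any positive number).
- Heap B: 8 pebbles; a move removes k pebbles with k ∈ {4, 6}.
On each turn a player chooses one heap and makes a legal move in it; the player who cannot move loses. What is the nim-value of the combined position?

6

Heap A is a plain Nim heap of size 4, so its Grundy value is 4.
For heap B, compute g(0), g(1), … with moves {4, 6}:
g(0) = mex{} = 0
g(1) = mex{} = 0
g(2) = mex{} = 0
g(3) = mex{} = 0
g(4) = mex{0} = 1
g(5) = mex{0} = 1
g(6) = mex{0} = 1
g(7) = mex{0} = 1
g(8) = mex{0,1} = 2
So g(8) = 2.
The value of a disjunctive sum is the nim-sum of the parts.
Combined value = 4 ⊕ 2 = 6.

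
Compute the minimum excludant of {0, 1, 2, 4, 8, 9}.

The values 0, 1, 2 are all present; 3 is the first non-negative integer missing from the set.

3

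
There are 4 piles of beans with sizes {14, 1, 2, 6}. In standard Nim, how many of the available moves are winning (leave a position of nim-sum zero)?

1

Bitwise XOR of the heap sizes:
  1110  (14)
  0001  (1)
  0010  (2)
  0110  (6)
  ----
  1011  (11)
The overall nim-sum is X = 11. A pile of size p has a winning move iff p XOR X < p (reduce it to p XOR X).
  14: 14 XOR 11 = 5 < 14 — winning move (to 5).
  1: 1 XOR 11 = 10 ≥ 1 — no move.
  2: 2 XOR 11 = 9 ≥ 2 — no move.
  6: 6 XOR 11 = 13 ≥ 6 — no move.
That gives 1 winning move.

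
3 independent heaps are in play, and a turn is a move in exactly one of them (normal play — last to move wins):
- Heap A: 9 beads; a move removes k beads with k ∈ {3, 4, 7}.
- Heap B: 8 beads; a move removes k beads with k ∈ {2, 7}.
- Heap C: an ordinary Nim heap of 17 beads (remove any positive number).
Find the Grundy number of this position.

For heap A, compute g(0), g(1), … with moves {3, 4, 7}:
k:     0  1  2  3  4  5  6  7  8  9
g(k):  0  0  0  1  1  1  2  2  2  3
So g(9) = 3.
For heap B, compute g(0), g(1), … with moves {2, 7}:
k:     0  1  2  3  4  5  6  7  8
g(k):  0  0  1  1  0  0  1  1  2
So g(8) = 2.
Heap C is a plain Nim heap of size 17, so its Grundy value is 17.
By the Sprague-Grundy theorem, the Grundy value of a sum of independent games is the XOR of the component values.
Combined value = 3 ⊕ 2 ⊕ 17 = 16.

16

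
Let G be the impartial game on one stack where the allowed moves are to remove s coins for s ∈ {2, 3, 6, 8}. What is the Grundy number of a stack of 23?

2

Grundy values for subtraction set {2, 3, 6, 8}:
k:     0  1  2  3  4  5  6  7  8  9 10 11 12 13 14 15 16 17 18 19 20 21 22 23
g(k):  0  0  1  1  2  0  3  1  2  2  0  3  1  2  0  0  1  1  2  0  3  1  2  2
So g(23) = 2.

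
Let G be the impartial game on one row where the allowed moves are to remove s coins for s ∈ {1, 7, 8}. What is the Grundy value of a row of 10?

2

Grundy values for subtraction set {1, 7, 8}:
g(0) = mex{} = 0
g(1) = mex{0} = 1
g(2) = mex{1} = 0
g(3) = mex{0} = 1
g(4) = mex{1} = 0
g(5) = mex{0} = 1
g(6) = mex{1} = 0
g(7) = mex{0} = 1
g(8) = mex{0,1} = 2
g(9) = mex{0,1,2} = 3
g(10) = mex{0,1,3} = 2
So g(10) = 2.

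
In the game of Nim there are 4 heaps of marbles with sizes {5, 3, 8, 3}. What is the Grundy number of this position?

13

Write each in binary and XOR column by column:
  0101  (5)
  0011  (3)
  1000  (8)
  0011  (3)
  ----
  1101  (13)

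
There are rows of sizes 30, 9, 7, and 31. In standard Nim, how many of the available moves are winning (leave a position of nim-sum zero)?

3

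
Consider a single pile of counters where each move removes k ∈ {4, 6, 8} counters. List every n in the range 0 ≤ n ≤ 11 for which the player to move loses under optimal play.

0, 1, 2, 3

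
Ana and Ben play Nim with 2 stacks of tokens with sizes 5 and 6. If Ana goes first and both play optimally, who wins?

Ana wins

Write each in binary and XOR column by column:
  101  (5)
  110  (6)
  ---
  011  (3)
The nim-sum is 3 ≠ 0, so this is an N-position: the player to move can win; Ana has a winning move.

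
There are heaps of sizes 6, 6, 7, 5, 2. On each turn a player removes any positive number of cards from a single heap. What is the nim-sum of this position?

Compute the nim-sum pairwise:
6 ^ 6 = 0
0 ^ 7 = 7
7 ^ 5 = 2
2 ^ 2 = 0

0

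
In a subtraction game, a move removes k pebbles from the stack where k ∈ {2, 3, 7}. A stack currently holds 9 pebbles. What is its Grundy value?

2

Grundy values for subtraction set {2, 3, 7}:
k:     0  1  2  3  4  5  6  7  8  9
g(k):  0  0  1  1  2  0  0  1  1  2
So g(9) = 2.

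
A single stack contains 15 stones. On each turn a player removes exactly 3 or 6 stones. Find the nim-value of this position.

Build the Grundy sequence with g(k) = mex{g(k−s) : s ∈ {3, 6}, s ≤ k}:
k:     0  1  2  3  4  5  6  7  8  9 10 11 12 13 14 15
g(k):  0  0  0  1  1  1  2  2  2  0  0  0  1  1  1  2
So g(15) = 2.

2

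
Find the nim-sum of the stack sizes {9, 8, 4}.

Compute the nim-sum pairwise:
9 ⊕ 8 = 1
1 ⊕ 4 = 5

5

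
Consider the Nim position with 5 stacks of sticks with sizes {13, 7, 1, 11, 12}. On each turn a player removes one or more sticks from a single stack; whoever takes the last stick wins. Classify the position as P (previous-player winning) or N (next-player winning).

N-position

Write each in binary and XOR column by column:
  1101  (13)
  0111  (7)
  0001  (1)
  1011  (11)
  1100  (12)
  ----
  1100  (12)
The nim-sum is 12 ≠ 0, so this is an N-position: the player to move can win.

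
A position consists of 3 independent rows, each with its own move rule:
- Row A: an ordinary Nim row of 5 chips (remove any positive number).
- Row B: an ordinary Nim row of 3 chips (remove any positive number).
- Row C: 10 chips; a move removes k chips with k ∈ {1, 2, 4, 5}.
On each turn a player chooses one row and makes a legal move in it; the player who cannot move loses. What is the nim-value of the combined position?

7

Row A is a plain Nim row of size 5, so its Grundy value is 5.
Row B is a plain Nim row of size 3, so its Grundy value is 3.
Grundy values for row C (subtraction set {1, 2, 4, 5}):
k:     0  1  2  3  4  5  6  7  8  9 10
g(k):  0  1  2  0  1  2  0  1  2  0  1
So g(10) = 1.
The value of a disjunctive sum is the nim-sum of the parts.
Combined value = 5 XOR 3 XOR 1 = 7.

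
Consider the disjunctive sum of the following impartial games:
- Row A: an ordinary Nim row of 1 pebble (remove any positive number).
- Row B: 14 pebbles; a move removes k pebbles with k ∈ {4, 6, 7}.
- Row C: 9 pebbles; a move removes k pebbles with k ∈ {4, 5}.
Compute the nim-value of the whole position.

1

Row A is a plain Nim row of size 1, so its Grundy value is 1.
For row B, compute g(0), g(1), … with moves {4, 6, 7}:
g(0) = mex{} = 0
g(1) = mex{} = 0
g(2) = mex{} = 0
g(3) = mex{} = 0
g(4) = mex{0} = 1
g(5) = mex{0} = 1
g(6) = mex{0} = 1
g(7) = mex{0} = 1
g(8) = mex{0,1} = 2
g(9) = mex{0,1} = 2
g(10) = mex{0,1} = 2
g(11) = mex{1} = 0
g(12) = mex{1,2} = 0
g(13) = mex{1,2} = 0
g(14) = mex{1,2} = 0
So g(14) = 0.
Grundy values for row C (subtraction set {4, 5}):
k:     0  1  2  3  4  5  6  7  8  9
g(k):  0  0  0  0  1  1  1  1  2  0
So g(9) = 0.
By the Sprague-Grundy theorem, the Grundy value of a sum of independent games is the XOR of the component values.
Combined value = 1 ⊕ 0 ⊕ 0 = 1.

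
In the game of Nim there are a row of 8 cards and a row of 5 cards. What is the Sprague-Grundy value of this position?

13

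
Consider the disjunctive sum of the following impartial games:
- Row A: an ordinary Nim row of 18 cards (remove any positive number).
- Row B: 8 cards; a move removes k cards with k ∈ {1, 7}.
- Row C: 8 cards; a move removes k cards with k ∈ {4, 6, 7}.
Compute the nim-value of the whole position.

16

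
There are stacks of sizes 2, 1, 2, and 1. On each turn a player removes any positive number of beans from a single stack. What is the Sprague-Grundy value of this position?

0

Bitwise XOR of the heap sizes:
  10  (2)
  01  (1)
  10  (2)
  01  (1)
  --
  00  (0)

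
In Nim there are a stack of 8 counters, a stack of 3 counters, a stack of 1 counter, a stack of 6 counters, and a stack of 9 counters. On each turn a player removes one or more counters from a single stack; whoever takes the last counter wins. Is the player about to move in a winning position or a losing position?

Compute the nim-sum pairwise:
8 XOR 3 = 11
11 XOR 1 = 10
10 XOR 6 = 12
12 XOR 9 = 5
The nim-sum is 5 ≠ 0, so this is an N-position: the player to move can win.

Winning position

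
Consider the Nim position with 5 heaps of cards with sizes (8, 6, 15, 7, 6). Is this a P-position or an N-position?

Compute the nim-sum pairwise:
8 ^ 6 = 14
14 ^ 15 = 1
1 ^ 7 = 6
6 ^ 6 = 0
The nim-sum is 0, so this is a P-position: the player to move is in a losing position under optimal play.

P-position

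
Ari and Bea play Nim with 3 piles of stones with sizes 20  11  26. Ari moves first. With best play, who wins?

Ari wins

Nim-sum: 20 ⊕ 11 ⊕ 26 = 5.
The nim-sum is 5 ≠ 0, so this is an N-position: the player to move can win; Ari has a winning move.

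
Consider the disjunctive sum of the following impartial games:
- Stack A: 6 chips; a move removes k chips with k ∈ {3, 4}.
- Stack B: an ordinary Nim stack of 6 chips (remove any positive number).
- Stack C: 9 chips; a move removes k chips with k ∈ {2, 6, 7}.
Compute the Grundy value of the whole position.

For stack A, compute g(0), g(1), … with moves {3, 4}:
g(0) = mex{} = 0
g(1) = mex{} = 0
g(2) = mex{} = 0
g(3) = mex{0} = 1
g(4) = mex{0} = 1
g(5) = mex{0} = 1
g(6) = mex{0,1} = 2
So g(6) = 2.
Stack B is a plain Nim stack of size 6, so its Grundy value is 6.
For stack C, compute g(0), g(1), … with moves {2, 6, 7}:
g(0) = mex{} = 0
g(1) = mex{} = 0
g(2) = mex{0} = 1
g(3) = mex{0} = 1
g(4) = mex{1} = 0
g(5) = mex{1} = 0
g(6) = mex{0} = 1
g(7) = mex{0} = 1
g(8) = mex{0,1} = 2
g(9) = mex{1} = 0
So g(9) = 0.
By the Sprague-Grundy theorem, the Grundy value of a sum of independent games is the XOR of the component values.
Combined value = 2 ⊕ 6 ⊕ 0 = 4.

4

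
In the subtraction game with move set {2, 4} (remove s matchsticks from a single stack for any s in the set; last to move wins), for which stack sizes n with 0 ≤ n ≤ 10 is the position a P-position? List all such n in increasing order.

0, 1, 6, 7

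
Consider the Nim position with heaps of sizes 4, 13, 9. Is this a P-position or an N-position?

P-position

Write each in binary and XOR column by column:
  0100  (4)
  1101  (13)
  1001  (9)
  ----
  0000  (0)
The nim-sum is 0, so this is a P-position: the player to move is in a losing position under optimal play.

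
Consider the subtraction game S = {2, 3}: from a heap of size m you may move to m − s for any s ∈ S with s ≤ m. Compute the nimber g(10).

Build the Grundy sequence with g(k) = mex{g(k−s) : s ∈ {2, 3}, s ≤ k}:
g(0) = mex{} = 0
g(1) = mex{} = 0
g(2) = mex{0} = 1
g(3) = mex{0} = 1
g(4) = mex{0,1} = 2
g(5) = mex{1} = 0
g(6) = mex{1,2} = 0
g(7) = mex{0,2} = 1
g(8) = mex{0} = 1
g(9) = mex{0,1} = 2
g(10) = mex{1} = 0
So g(10) = 0.

0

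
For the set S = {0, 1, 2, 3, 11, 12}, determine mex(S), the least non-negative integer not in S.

The values 0, 1, 2, 3 are all present; 4 is the first non-negative integer missing from the set.

4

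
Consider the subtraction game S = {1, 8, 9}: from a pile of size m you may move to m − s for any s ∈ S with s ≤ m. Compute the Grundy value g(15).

3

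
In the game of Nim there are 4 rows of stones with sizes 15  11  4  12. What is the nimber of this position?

Bitwise XOR of the heap sizes:
  1111  (15)
  1011  (11)
  0100  (4)
  1100  (12)
  ----
  1100  (12)

12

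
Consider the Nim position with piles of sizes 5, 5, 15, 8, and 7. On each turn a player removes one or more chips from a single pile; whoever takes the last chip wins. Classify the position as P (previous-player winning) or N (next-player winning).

Bitwise XOR of the heap sizes:
  0101  (5)
  0101  (5)
  1111  (15)
  1000  (8)
  0111  (7)
  ----
  0000  (0)
The nim-sum is 0, so this is a P-position: the player to move is in a losing position under optimal play.

P-position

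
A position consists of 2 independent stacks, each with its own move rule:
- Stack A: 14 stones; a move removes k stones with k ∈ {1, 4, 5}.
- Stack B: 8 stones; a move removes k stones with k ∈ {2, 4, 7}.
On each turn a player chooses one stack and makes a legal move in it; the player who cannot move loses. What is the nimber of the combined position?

3

Grundy values for stack A (subtraction set {1, 4, 5}):
k:     0  1  2  3  4  5  6  7  8  9 10 11 12 13 14
g(k):  0  1  0  1  2  3  2  3  0  1  0  1  2  3  2
So g(14) = 2.
Grundy values for stack B (subtraction set {2, 4, 7}):
g(0) = mex{} = 0
g(1) = mex{} = 0
g(2) = mex{0} = 1
g(3) = mex{0} = 1
g(4) = mex{0,1} = 2
g(5) = mex{0,1} = 2
g(6) = mex{1,2} = 0
g(7) = mex{0,1,2} = 3
g(8) = mex{0,2} = 1
So g(8) = 1.
By the Sprague-Grundy theorem, the Grundy value of a sum of independent games is the XOR of the component values.
Combined value = 2 XOR 1 = 3.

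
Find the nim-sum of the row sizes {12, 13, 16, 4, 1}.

In binary:
  01100  (12)
  01101  (13)
  10000  (16)
  00100  (4)
  00001  (1)
  -----
  10100  (20)

20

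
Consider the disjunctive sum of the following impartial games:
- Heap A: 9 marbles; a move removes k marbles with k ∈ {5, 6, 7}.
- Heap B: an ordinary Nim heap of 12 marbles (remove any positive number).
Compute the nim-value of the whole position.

Grundy values for heap A (subtraction set {5, 6, 7}):
k:     0  1  2  3  4  5  6  7  8  9
g(k):  0  0  0  0  0  1  1  1  1  1
So g(9) = 1.
Heap B is a plain Nim heap of size 12, so its Grundy value is 12.
The value of a disjunctive sum is the nim-sum of the parts.
Combined value = 1 XOR 12 = 13.

13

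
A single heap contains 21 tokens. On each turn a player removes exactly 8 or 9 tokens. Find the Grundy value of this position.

0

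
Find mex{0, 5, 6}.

1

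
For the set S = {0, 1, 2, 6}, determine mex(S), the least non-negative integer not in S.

3

The values 0, 1, 2 are all present; 3 is the first non-negative integer missing from the set.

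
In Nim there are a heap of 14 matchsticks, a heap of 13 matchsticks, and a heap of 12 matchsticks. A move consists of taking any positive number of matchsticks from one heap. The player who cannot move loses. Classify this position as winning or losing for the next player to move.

Winning position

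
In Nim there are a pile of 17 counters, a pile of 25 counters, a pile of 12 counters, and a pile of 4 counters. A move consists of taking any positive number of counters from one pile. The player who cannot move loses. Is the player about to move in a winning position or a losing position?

Losing position

Nim-sum: 17 ^ 25 ^ 12 ^ 4 = 0.
The nim-sum is 0, so this is a P-position: the player to move is in a losing position under optimal play.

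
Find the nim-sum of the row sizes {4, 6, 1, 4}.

Nim-sum: 4 ^ 6 ^ 1 ^ 4 = 7.

7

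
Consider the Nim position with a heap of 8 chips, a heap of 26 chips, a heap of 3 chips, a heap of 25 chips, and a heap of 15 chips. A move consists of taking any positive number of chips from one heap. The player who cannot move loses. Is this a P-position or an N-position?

N-position

Nim-sum: 8 ^ 26 ^ 3 ^ 25 ^ 15 = 7.
The nim-sum is 7 ≠ 0, so this is an N-position: the player to move can win.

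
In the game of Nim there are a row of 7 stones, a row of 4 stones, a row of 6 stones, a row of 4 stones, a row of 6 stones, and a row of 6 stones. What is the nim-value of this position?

Bitwise XOR of the heap sizes:
  111  (7)
  100  (4)
  110  (6)
  100  (4)
  110  (6)
  110  (6)
  ---
  001  (1)

1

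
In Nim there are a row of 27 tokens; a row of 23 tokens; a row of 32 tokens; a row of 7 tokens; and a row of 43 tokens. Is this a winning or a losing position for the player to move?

Nim-sum: 27 XOR 23 XOR 32 XOR 7 XOR 43 = 0.
The nim-sum is 0, so this is a P-position: the player to move is in a losing position under optimal play.

Losing position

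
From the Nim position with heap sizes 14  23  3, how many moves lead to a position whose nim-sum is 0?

Write each in binary and XOR column by column:
  01110  (14)
  10111  (23)
  00011  (3)
  -----
  11010  (26)
The overall nim-sum is X = 26. A heap of size p has a winning move iff p XOR X < p (reduce it to p XOR X).
  14: 14 XOR 26 = 20 ≥ 14 — no move.
  23: 23 XOR 26 = 13 < 23 — winning move (to 13).
  3: 3 XOR 26 = 25 ≥ 3 — no move.
That gives 1 winning move.

1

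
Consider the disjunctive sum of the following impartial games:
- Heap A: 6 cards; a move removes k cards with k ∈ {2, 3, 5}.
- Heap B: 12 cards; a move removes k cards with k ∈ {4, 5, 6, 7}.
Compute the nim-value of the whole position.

3

Build the Grundy sequence for heap A with g(k) = mex{g(k−s) : s ∈ {2, 3, 5}, s ≤ k}:
g(0) = mex{} = 0
g(1) = mex{} = 0
g(2) = mex{0} = 1
g(3) = mex{0} = 1
g(4) = mex{0,1} = 2
g(5) = mex{0,1} = 2
g(6) = mex{0,1,2} = 3
So g(6) = 3.
Grundy values for heap B (subtraction set {4, 5, 6, 7}):
k:     0  1  2  3  4  5  6  7  8  9 10 11 12
g(k):  0  0  0  0  1  1  1  1  2  2  2  0  0
So g(12) = 0.
By the Sprague-Grundy theorem, the Grundy value of a sum of independent games is the XOR of the component values.
Combined value = 3 ⊕ 0 = 3.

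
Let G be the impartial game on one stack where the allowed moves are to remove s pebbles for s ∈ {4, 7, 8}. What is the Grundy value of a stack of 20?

2

Compute g(0), g(1), … for moves {4, 7, 8}:
k:     0  1  2  3  4  5  6  7  8  9 10 11 12 13 14 15 16 17 18 19 20
g(k):  0  0  0  0  1  1  1  1  2  2  2  2  0  0  0  0  1  1  1  1  2
So g(20) = 2.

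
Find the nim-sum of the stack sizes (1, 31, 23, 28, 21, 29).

29

Compute the nim-sum pairwise:
1 ^ 31 = 30
30 ^ 23 = 9
9 ^ 28 = 21
21 ^ 21 = 0
0 ^ 29 = 29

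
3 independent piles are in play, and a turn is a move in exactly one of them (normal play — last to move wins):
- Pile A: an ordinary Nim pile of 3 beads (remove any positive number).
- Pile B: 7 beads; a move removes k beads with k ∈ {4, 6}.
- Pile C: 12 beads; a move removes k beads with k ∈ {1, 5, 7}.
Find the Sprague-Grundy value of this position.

Pile A is a plain Nim pile of size 3, so its Grundy value is 3.
Grundy values for pile B (subtraction set {4, 6}):
k:     0  1  2  3  4  5  6  7
g(k):  0  0  0  0  1  1  1  1
So g(7) = 1.
Build the Grundy sequence for pile C with g(k) = mex{g(k−s) : s ∈ {1, 5, 7}, s ≤ k}:
g(0) = mex{} = 0
g(1) = mex{0} = 1
g(2) = mex{1} = 0
g(3) = mex{0} = 1
g(4) = mex{1} = 0
g(5) = mex{0} = 1
g(6) = mex{1} = 0
g(7) = mex{0} = 1
g(8) = mex{1} = 0
g(9) = mex{0} = 1
g(10) = mex{1} = 0
g(11) = mex{0} = 1
g(12) = mex{1} = 0
So g(12) = 0.
By the Sprague-Grundy theorem, the Grundy value of a sum of independent games is the XOR of the component values.
Combined value = 3 ⊕ 1 ⊕ 0 = 2.

2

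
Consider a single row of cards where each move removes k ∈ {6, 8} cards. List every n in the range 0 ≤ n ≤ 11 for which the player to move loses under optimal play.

0, 1, 2, 3, 4, 5

Build the Grundy sequence with g(k) = mex{g(k−s) : s ∈ {6, 8}, s ≤ k}:
k:     0  1  2  3  4  5  6  7  8  9 10 11
g(k):  0  0  0  0  0  0  1  1  1  1  1  1
The P-positions (g = 0) in 0..11 are 0, 1, 2, 3, 4, 5.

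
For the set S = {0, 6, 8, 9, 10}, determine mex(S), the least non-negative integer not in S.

0 is in the set but 1 is not, so the mex is 1.

1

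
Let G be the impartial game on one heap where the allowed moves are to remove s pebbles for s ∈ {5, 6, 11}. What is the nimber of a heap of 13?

2

Grundy values for subtraction set {5, 6, 11}:
k:     0  1  2  3  4  5  6  7  8  9 10 11 12 13
g(k):  0  0  0  0  0  1  1  1  1  1  2  2  2  2
So g(13) = 2.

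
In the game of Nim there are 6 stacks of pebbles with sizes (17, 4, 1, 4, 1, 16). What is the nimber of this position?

1

Compute the nim-sum pairwise:
17 ^ 4 = 21
21 ^ 1 = 20
20 ^ 4 = 16
16 ^ 1 = 17
17 ^ 16 = 1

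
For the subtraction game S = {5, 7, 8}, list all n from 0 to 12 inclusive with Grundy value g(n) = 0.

0, 1, 2, 3, 4

Compute g(0), g(1), … for moves {5, 7, 8}:
k:     0  1  2  3  4  5  6  7  8  9 10 11 12
g(k):  0  0  0  0  0  1  1  1  1  1  2  2  2
The P-positions (g = 0) in 0..12 are 0, 1, 2, 3, 4.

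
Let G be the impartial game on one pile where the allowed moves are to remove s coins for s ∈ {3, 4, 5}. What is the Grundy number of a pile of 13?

1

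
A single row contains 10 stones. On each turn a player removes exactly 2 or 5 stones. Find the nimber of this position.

1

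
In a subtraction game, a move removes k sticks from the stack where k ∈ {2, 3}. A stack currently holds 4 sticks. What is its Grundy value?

2

Build the Grundy sequence with g(k) = mex{g(k−s) : s ∈ {2, 3}, s ≤ k}:
k:     0  1  2  3  4
g(k):  0  0  1  1  2
So g(4) = 2.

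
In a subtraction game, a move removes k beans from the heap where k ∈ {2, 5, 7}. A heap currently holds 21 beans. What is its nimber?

Compute g(0), g(1), … for moves {2, 5, 7}:
k:     0  1  2  3  4  5  6  7  8  9 10 11 12 13 14 15 16 17 18 19 20 21
g(k):  0  0  1  1  0  2  1  3  2  2  0  3  1  0  0  1  1  2  2  3  3  2
So g(21) = 2.

2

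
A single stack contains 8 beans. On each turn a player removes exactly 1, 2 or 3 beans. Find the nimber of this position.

0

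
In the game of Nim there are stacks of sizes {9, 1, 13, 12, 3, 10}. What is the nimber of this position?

Compute the nim-sum pairwise:
9 ^ 1 = 8
8 ^ 13 = 5
5 ^ 12 = 9
9 ^ 3 = 10
10 ^ 10 = 0

0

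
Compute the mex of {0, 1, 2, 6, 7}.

3

The values 0, 1, 2 are all present; 3 is the first non-negative integer missing from the set.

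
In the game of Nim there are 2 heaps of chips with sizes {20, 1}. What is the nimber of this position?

21

Write each in binary and XOR column by column:
  10100  (20)
  00001  (1)
  -----
  10101  (21)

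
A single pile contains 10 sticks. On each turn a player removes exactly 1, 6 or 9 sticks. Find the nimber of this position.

Compute g(0), g(1), … for moves {1, 6, 9}:
g(0) = mex{} = 0
g(1) = mex{0} = 1
g(2) = mex{1} = 0
g(3) = mex{0} = 1
g(4) = mex{1} = 0
g(5) = mex{0} = 1
g(6) = mex{0,1} = 2
g(7) = mex{1,2} = 0
g(8) = mex{0} = 1
g(9) = mex{0,1} = 2
g(10) = mex{0,1,2} = 3
So g(10) = 3.

3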